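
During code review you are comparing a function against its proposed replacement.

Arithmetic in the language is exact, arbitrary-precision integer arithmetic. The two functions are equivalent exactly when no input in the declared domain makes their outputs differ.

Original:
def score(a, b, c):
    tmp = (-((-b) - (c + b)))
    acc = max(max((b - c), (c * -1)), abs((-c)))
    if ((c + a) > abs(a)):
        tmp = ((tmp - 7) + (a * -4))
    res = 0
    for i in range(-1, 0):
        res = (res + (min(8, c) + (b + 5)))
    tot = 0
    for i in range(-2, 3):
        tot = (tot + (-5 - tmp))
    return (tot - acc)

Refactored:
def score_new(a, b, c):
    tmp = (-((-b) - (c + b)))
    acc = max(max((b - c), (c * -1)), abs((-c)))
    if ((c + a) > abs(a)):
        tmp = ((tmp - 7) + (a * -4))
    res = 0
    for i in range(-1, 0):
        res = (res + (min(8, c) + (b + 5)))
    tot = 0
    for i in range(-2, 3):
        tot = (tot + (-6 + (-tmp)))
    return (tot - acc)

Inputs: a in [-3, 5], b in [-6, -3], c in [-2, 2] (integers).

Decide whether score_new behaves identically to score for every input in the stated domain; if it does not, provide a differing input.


Input a=-3, b=-6, c=-2: 43 from score versus 38 from score_new.
verdict: not equivalent; witness: a=-3, b=-6, c=-2


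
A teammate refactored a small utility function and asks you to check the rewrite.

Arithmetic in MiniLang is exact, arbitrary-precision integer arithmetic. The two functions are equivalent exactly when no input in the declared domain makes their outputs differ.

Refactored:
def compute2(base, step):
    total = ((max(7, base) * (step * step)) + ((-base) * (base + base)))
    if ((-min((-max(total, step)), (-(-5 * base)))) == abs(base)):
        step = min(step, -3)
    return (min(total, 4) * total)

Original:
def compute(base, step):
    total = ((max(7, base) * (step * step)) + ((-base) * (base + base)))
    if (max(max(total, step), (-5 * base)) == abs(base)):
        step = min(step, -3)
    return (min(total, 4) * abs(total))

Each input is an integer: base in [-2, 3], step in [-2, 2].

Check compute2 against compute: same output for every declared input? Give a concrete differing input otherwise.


Not equivalent: base=-2, step=-1 separates them (-1 vs 1).
compute: total = -1; (max(max(total, step), (-5 * base)) == abs(base)) -> false; return -1
compute2: total = -1; ((-min((-max(total, step)), (-(-5 * base)))) == abs(base)) -> false; return 1
verdict: not equivalent; witness: base=-2, step=-1


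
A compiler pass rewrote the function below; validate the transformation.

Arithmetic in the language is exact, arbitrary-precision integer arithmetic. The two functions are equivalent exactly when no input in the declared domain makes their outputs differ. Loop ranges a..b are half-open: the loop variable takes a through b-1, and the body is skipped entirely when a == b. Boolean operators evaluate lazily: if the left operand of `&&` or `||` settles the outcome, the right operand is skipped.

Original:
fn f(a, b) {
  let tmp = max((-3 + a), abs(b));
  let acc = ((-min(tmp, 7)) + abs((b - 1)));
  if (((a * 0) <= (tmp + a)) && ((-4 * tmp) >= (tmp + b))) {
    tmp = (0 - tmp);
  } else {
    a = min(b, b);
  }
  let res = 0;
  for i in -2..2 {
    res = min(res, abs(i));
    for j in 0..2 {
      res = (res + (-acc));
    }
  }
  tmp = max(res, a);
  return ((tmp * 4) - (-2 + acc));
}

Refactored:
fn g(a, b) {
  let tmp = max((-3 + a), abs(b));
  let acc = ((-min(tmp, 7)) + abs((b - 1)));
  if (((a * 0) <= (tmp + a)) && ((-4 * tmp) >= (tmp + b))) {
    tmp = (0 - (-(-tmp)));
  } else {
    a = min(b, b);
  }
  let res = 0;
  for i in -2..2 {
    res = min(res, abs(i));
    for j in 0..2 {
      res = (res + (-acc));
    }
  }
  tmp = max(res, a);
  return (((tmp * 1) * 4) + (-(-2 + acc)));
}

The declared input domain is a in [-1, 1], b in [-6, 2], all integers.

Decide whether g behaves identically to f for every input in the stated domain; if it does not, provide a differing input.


Differences: arithmetic usage differs; and constant usage differs — yet all 27 inputs agree.
verdict: equivalent


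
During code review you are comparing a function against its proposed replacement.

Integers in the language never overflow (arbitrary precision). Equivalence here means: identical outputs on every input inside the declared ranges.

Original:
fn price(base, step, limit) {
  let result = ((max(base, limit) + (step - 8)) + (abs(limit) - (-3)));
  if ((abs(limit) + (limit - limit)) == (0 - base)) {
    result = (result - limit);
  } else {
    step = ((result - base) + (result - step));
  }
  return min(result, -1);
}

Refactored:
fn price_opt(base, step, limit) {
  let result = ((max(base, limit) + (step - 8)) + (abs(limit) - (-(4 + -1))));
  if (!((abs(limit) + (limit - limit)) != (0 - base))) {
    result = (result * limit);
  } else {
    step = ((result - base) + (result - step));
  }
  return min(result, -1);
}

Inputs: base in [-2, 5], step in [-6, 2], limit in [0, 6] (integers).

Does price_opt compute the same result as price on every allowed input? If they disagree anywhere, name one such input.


Consider the input base=-2, step=-6, limit=2.
price: result becomes -7; next ((abs(limit) + (limit - limit)) == (0 - base)) evaluates to true; next result becomes -9; next final value -9
price_opt: result becomes -7; next (!((abs(limit) + (limit - limit)) != (0 - base))) evaluates to true; next result becomes -14; next final value -14
-9 vs -14 — the two versions disagree here.
verdict: not equivalent; witness: base=-2, step=-6, limit=2


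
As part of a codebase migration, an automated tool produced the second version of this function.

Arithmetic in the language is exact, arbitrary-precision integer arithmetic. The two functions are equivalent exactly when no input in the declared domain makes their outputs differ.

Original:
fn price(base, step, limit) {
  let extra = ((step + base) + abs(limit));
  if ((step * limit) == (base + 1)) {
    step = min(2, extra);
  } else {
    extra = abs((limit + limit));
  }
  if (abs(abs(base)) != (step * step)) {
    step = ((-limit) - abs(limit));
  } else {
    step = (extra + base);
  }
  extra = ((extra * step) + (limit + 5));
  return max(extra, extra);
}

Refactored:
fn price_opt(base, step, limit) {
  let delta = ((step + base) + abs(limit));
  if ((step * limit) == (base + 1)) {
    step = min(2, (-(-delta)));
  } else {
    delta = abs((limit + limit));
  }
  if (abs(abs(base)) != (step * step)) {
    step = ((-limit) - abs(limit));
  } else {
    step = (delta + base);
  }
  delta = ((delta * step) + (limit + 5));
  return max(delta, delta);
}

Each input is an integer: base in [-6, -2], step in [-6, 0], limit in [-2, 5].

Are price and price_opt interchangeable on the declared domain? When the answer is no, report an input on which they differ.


Changes here: local variable names differ; the full 280-point sweep finds no disagreement.
verdict: equivalent


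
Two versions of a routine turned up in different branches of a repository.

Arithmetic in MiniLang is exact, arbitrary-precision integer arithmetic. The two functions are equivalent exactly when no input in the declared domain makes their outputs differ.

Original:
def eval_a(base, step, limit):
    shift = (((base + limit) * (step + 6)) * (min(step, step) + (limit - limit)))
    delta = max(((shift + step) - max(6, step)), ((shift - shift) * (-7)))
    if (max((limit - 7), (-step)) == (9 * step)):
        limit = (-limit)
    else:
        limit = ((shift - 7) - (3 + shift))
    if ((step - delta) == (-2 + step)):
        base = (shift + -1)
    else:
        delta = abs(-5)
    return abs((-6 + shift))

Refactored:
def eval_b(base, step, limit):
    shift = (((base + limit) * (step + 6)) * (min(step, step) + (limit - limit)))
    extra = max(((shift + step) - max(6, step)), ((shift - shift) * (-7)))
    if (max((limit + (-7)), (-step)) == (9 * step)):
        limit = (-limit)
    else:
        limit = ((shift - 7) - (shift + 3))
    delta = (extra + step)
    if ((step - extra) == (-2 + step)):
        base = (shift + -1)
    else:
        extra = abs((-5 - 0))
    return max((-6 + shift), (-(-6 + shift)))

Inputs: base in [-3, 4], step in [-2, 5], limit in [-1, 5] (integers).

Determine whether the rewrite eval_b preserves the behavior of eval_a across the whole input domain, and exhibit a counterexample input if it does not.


Although local variable names differ, plus statement counts differ, plus constant usage differs, plus min/max/abs usage differs, plus arithmetic usage differs, 448/448 inputs agree.
verdict: equivalent


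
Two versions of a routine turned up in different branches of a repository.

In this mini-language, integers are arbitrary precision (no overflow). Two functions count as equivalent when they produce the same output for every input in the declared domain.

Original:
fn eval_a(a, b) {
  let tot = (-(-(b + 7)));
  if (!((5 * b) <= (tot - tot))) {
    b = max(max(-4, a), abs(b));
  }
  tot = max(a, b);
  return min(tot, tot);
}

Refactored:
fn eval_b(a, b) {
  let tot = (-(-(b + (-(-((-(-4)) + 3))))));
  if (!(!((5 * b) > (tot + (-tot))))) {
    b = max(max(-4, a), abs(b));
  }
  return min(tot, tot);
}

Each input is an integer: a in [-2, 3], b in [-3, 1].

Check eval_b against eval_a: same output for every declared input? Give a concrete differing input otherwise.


The rewrite breaks on a=-2, b=-3, where the results are -2 and 4.
eval_a: tot=4, then (!((5 * b) <= (tot - tot))) is false, then tot=-2, then returns -2
eval_b: tot=4, then (!(!((5 * b) > (tot + (-tot))))) is false, then returns 4
verdict: not equivalent; witness: a=-2, b=-3


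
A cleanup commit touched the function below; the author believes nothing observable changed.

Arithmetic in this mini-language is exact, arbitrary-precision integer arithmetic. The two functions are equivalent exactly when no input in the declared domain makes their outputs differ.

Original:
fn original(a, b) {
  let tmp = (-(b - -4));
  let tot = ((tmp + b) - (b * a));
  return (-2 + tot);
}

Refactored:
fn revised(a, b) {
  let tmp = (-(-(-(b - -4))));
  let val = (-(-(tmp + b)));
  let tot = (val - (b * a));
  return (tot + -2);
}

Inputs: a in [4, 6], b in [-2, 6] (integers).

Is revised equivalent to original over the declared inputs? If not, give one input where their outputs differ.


The two are interchangeable: statement counts differ, local variable names differ, and every declared input agrees.
One worked example (a=5, b=2) — original: tmp becomes -6; next tot becomes -14; next final value -16; revised: tmp becomes -6; next val becomes -4; next tot becomes -14; next final value -16; agreement on -16.
Across all 27 domain points the two functions coincide.
verdict: equivalent


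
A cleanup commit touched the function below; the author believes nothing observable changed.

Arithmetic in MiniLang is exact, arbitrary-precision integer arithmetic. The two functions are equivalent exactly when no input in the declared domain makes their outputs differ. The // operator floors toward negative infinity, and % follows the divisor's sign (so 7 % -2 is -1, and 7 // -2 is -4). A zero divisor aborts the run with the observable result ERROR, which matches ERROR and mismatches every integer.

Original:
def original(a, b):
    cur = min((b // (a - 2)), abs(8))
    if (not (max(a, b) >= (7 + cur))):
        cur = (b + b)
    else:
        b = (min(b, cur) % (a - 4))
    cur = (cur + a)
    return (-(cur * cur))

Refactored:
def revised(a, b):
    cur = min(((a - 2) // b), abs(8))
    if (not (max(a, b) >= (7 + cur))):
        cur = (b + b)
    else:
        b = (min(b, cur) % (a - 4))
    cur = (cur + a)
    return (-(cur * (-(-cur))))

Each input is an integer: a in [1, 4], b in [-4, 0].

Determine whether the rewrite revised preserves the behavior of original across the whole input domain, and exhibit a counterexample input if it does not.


Run the pair on a=1, b=0.
original: cur=0, then (not (max(a, b) >= (7 + cur))) is true, then cur=0, then cur=1, then returns -1
revised: a zero divisor aborts: ERROR
-1 against ERROR: the behavior changed.
verdict: not equivalent; witness: a=1, b=0


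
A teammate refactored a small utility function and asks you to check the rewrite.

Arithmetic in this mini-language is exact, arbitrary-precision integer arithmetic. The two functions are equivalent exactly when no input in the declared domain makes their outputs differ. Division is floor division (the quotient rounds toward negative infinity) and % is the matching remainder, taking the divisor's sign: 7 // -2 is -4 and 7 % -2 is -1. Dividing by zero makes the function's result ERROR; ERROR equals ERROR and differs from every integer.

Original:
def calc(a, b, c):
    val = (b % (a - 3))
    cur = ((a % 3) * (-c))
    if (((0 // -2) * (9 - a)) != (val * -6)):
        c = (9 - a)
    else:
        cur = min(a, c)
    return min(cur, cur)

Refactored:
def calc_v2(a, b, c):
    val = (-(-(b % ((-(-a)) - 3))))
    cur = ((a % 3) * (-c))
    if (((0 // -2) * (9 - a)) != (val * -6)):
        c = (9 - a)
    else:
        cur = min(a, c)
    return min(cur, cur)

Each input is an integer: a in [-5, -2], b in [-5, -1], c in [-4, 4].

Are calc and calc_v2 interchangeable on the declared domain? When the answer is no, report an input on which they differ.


The two versions differ — the changes include same computation, different form.
Tracing a=-4, b=-1, c=4: calc: val := -1 | cur := -8 | (((0 // -2) * (9 - a)) != (val * -6)): true | c := 13 | result -8 | calc_v2: val := -1 | cur := -8 | (((0 // -2) * (9 - a)) != (val * -6)): true | c := 13 | result -8 — matching result -8.
Every one of the 180 inputs gives matching results.
verdict: equivalent


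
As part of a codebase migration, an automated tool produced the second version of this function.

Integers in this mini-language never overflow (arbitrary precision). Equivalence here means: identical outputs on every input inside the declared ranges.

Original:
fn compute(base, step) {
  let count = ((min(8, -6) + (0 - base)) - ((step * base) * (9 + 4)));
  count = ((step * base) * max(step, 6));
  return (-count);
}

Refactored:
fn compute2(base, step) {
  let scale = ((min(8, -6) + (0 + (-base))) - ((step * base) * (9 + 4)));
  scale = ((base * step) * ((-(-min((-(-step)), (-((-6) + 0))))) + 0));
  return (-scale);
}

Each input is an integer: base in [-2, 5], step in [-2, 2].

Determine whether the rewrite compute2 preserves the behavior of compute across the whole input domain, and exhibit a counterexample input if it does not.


The rewrite breaks on base=-2, step=-2, where the results are -24 and 8.
compute: count = -56; count = 24; return -24
compute2: scale = -56; scale = -8; return 8
verdict: not equivalent; witness: base=-2, step=-2


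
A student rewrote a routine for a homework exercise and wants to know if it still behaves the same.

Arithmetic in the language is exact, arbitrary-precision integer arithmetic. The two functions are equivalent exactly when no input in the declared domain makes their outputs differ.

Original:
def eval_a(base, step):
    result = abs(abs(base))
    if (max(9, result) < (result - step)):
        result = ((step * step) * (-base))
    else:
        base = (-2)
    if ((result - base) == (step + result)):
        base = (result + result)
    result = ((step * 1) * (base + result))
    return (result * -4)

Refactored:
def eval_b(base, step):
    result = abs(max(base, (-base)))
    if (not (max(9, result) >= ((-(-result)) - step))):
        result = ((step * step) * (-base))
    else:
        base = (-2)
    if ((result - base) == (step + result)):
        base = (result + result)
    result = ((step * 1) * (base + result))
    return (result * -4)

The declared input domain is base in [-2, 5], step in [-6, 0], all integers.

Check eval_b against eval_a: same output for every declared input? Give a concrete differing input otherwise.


Although comparison usage differs, and min/max/abs usage differs, and boolean connective usage differs, 56/56 inputs agree.
verdict: equivalent


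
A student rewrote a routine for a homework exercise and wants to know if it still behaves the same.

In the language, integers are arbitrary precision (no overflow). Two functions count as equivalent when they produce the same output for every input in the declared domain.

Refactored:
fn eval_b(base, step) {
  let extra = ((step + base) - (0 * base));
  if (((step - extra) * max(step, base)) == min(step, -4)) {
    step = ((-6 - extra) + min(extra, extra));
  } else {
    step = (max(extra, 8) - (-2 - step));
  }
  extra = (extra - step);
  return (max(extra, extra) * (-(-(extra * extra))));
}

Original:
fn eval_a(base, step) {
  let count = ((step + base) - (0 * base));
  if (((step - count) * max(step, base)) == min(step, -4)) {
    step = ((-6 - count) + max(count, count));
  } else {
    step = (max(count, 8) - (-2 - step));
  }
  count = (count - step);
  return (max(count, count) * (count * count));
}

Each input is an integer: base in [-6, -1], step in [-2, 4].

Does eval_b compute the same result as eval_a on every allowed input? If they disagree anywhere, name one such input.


There is a behavioral-looking edit here, yet the outcome never shifts on this domain.
Tracing base=-3, step=-2: eval_a: count=-5, then (((step - count) * max(step, base)) == min(step, -4)) is false, then step=8, then count=-13, then returns -2197 | eval_b: extra=-5, then (((step - extra) * max(step, base)) == min(step, -4)) is false, then step=8, then extra=-13, then returns -2197 — matching result -2197.
Across all 42 domain points the two functions coincide.
verdict: equivalent


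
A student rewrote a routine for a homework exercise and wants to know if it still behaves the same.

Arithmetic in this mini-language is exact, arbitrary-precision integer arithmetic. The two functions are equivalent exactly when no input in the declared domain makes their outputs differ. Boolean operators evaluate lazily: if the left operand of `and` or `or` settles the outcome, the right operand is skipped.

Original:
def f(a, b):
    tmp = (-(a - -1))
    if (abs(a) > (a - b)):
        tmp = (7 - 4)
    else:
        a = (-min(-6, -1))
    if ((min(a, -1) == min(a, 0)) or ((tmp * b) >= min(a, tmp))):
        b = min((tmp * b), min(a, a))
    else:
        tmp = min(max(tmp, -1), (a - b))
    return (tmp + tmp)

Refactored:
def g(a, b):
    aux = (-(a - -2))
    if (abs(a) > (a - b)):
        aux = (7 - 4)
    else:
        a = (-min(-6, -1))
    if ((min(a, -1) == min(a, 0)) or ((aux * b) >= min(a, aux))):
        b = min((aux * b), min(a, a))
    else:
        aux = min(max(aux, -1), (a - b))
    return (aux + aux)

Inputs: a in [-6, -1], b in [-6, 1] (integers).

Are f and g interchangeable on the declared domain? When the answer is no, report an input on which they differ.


Consider the input a=-3, b=-6.
f: tmp=2, then (abs(a) > (a - b)) is false, then a=6, then ((min(a, -1) == min(a, 0)) or ((tmp * b) >= min(a, tmp))) is false, then tmp=2, then returns 4
g: aux=1, then (abs(a) > (a - b)) is false, then a=6, then ((min(a, -1) == min(a, 0)) or ((aux * b) >= min(a, aux))) is false, then aux=1, then returns 2
4 vs 2 — the two versions disagree here.
verdict: not equivalent; witness: a=-3, b=-6


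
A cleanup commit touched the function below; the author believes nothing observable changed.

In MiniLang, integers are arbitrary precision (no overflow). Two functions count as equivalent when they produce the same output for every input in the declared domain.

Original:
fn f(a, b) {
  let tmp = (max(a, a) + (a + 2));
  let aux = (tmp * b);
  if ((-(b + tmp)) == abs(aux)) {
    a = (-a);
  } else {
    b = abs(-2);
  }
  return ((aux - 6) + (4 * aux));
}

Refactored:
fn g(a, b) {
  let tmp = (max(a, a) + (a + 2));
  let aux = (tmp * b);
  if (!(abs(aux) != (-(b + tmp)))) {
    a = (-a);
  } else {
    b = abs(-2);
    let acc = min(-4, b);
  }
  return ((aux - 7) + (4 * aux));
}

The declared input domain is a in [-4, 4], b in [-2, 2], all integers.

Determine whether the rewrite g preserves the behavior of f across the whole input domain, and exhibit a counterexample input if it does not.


These are not equivalent — on a=-4, b=-2 the outputs split (54 vs 53).
f: tmp becomes -6; next aux becomes 12; next ((-(b + tmp)) == abs(aux)) evaluates to false; next b becomes 2; next final value 54
g: tmp becomes -6; next aux becomes 12; next (!(abs(aux) != (-(b + tmp)))) evaluates to false; next b becomes 2; next acc becomes -4; next final value 53
verdict: not equivalent; witness: a=-4, b=-2


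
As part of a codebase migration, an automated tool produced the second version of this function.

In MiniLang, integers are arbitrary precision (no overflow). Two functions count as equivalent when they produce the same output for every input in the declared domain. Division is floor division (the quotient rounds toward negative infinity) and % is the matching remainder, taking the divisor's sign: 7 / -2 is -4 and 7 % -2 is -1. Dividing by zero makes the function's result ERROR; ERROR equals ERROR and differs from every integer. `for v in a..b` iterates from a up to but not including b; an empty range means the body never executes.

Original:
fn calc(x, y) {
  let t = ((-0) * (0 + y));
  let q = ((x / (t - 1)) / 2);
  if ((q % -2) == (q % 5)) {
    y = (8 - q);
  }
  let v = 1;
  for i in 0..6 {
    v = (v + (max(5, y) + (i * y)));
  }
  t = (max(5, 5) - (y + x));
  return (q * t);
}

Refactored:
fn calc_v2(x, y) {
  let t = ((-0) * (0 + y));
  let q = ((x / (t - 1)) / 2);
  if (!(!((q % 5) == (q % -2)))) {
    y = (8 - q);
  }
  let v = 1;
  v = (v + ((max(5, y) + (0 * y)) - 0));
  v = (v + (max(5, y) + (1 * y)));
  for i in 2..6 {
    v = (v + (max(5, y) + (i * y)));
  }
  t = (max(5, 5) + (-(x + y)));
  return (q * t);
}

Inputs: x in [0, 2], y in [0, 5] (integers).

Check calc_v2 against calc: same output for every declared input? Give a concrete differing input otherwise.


Side by side, the visible changes include: min/max/abs usage differs, arithmetic usage differs, boolean connective usage differs, statement counts differ, constant usage differs, loop structure differs.
Spot check at x=0, y=4 — calc: t=0, then q=0, then ((q % -2) == (q % 5)) is true, then y=8, then v=1, then (i=0), then v=9, then (i=1), then v=25, then (i=2), then v=49, then (i=3), then v=81, then (i=4), then v=121, then (i=5), then v=169, then t=-3, then returns 0. calc_v2: t=0, then q=0, then (!(!((q % 5) == (q % -2)))) is true, then y=8, then v=1, then v=9, then v=25, then (i=2), then v=49, then (i=3), then v=81, then (i=4), then v=121, then (i=5), then v=169, then t=-3, then returns 0. Both give 0.
Across all 18 domain points the two functions coincide.
verdict: equivalent


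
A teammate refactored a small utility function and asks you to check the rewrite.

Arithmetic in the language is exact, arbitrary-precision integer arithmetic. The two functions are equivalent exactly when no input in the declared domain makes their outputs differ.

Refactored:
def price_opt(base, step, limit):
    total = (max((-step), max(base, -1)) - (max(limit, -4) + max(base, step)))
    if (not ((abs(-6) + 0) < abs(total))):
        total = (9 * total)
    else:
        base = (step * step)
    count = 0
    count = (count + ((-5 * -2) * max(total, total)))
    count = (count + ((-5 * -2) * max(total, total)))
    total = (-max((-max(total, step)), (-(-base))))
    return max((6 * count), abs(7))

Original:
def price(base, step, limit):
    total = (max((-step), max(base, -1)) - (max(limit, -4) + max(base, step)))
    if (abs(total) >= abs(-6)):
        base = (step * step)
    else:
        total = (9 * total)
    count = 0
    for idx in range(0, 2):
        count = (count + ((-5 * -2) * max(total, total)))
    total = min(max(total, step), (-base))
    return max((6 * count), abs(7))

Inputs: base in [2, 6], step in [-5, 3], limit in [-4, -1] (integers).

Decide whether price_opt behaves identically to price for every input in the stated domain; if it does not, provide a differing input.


These are not equivalent — on base=2, step=-5, limit=-3 the outputs split (720 vs 6480).
price: total := 6 | (abs(total) >= abs(-6)): true | base := 25 | count := 0 | iter idx=0: | count := 60 | iter idx=1: | count := 120 | total := -25 | result 720
price_opt: total := 6 | (not ((abs(-6) + 0) < abs(total))): true | total := 54 | count := 0 | count := 540 | count := 1080 | total := -2 | result 6480
verdict: not equivalent; witness: base=2, step=-5, limit=-3


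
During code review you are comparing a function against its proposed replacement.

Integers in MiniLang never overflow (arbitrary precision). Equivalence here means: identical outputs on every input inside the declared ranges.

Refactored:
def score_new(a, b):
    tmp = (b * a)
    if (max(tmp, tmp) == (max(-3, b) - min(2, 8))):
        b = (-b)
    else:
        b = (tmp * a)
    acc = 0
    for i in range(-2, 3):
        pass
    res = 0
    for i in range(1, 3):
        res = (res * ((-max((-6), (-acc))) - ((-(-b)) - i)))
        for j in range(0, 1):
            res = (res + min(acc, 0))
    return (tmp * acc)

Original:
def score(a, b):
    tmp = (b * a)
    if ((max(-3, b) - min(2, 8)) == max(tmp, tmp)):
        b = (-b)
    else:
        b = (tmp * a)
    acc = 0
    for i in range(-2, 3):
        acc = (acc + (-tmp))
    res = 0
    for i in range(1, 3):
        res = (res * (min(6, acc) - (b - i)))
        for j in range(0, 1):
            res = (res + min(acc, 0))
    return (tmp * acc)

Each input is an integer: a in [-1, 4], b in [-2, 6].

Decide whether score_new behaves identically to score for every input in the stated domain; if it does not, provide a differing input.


There is a counterexample at a=-1, b=-2: -20 on one side, 0 on the other.
score: tmp := 2 | ((max(-3, b) - min(2, 8)) == max(tmp, tmp)): false | b := -2 | acc := 0 | iter i=-2: | acc := -2 | iter i=-1: | acc := -4 | iter i=0: | acc := -6 | iter i=1: | acc := -8 | iter i=2: | acc := -10 | res := 0 | iter i=1: | res := 0 | iter j=0: | res := -10 | iter i=2: | res := 60 | iter j=0: | res := 50 | result -20
score_new: tmp := 2 | (max(tmp, tmp) == (max(-3, b) - min(2, 8))): false | b := -2 | acc := 0 | iter i=-2: | iter i=-1: | iter i=0: | iter i=1: | iter i=2: | res := 0 | iter i=1: | res := 0 | iter j=0: | res := 0 | iter i=2: | res := 0 | iter j=0: | res := 0 | result 0
verdict: not equivalent; witness: a=-1, b=-2


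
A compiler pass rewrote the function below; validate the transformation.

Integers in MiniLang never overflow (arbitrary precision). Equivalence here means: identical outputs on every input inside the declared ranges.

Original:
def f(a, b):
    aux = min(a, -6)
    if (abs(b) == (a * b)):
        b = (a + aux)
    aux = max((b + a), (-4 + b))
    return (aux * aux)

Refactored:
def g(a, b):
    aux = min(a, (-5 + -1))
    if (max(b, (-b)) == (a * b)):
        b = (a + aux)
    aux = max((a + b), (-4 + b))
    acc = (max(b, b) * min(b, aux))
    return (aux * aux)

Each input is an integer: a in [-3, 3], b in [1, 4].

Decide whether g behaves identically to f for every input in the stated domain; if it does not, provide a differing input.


Comparing the listings, the differences include: constant usage differs; and statement counts differ; and min/max/abs usage differs; and local variable names differ; and arithmetic usage differs.
As a probe, take a=2, b=4: f runs aux := -6 | (abs(b) == (a * b)): false | aux := 6 | result 36; g runs aux := -6 | (max(b, (-b)) == (a * b)): false | aux := 6 | acc := 16 | result 36; both end at 36.
An exhaustive pass over the 28 declared inputs shows identical outputs.
verdict: equivalent


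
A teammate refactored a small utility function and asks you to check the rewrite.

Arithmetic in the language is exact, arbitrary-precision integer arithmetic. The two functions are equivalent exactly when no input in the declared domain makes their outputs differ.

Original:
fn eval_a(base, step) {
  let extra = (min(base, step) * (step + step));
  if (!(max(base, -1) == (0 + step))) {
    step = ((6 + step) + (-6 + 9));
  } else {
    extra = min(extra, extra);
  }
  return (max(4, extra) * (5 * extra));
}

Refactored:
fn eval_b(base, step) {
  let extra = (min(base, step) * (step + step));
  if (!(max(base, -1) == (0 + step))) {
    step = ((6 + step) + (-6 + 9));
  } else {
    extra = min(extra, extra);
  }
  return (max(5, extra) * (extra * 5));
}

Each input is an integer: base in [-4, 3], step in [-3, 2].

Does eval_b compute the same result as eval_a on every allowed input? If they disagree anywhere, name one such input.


Input base=-4, step=1: -160 from eval_a versus -200 from eval_b.
verdict: not equivalent; witness: base=-4, step=1


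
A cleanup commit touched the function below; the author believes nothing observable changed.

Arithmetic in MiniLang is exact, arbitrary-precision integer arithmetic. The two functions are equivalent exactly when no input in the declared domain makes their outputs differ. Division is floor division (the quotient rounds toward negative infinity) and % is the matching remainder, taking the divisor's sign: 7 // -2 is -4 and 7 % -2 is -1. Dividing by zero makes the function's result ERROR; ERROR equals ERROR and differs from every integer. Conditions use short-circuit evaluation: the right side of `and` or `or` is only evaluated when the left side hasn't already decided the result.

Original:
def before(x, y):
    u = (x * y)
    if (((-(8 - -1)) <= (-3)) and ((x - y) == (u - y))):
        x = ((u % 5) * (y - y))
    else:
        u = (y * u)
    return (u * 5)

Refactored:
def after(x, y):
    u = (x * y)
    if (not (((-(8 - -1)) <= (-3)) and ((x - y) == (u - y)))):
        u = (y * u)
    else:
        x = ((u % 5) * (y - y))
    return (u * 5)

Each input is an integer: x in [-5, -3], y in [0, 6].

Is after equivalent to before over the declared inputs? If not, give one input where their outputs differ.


Side by side, the visible changes include: boolean connective usage differs.
Spot check at x=-3, y=5 — before: u := -15 | (((-(8 - -1)) <= (-3)) and ((x - y) == (u - y))): false | u := -75 | result -375. after: u := -15 | (not (((-(8 - -1)) <= (-3)) and ((x - y) == (u - y)))): true | u := -75 | result -375. Both give -375.
Across all 21 domain points the two functions coincide.
verdict: equivalent


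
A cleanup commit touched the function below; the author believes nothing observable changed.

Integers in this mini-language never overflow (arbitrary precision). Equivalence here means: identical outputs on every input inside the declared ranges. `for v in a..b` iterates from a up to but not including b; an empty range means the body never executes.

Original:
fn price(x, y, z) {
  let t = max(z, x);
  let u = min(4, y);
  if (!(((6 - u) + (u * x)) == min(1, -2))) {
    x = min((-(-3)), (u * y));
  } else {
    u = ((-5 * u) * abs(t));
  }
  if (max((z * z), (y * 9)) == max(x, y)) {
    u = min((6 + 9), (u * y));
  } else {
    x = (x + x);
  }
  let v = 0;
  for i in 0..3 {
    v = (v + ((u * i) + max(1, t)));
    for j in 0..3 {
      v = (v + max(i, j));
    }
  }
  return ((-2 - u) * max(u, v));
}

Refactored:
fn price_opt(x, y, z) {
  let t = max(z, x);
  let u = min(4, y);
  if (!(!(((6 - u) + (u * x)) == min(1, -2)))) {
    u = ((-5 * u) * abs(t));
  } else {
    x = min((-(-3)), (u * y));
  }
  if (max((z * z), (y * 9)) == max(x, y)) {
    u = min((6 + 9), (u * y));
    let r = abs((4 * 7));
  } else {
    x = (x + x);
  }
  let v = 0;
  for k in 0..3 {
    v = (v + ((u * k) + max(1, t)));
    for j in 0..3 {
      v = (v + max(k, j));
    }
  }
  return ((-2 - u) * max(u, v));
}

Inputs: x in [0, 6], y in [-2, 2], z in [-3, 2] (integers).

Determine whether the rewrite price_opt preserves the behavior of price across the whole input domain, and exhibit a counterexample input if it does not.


Equivalent — the differences include arithmetic usage differs, plus constant usage differs, plus boolean connective usage differs, plus statement counts differ, plus min/max/abs usage differs, plus local variable names differ, yet no declared input distinguishes the two.
Spot check at x=3, y=0, z=-1 — price: t becomes 3; next u becomes 0; next (!(((6 - u) + (u * x)) == min(1, -2))) evaluates to true; next x becomes 0; next (max((z * z), (y * 9)) == max(x, y)) evaluates to false; next x becomes 0; next v becomes 0; next at i=0:; next v becomes 3; next at j=0:; next v becomes 3; next at j=1:; next v becomes 4; next at j=2:; next v becomes 6; next at i=1:; next v becomes 9; next at j=0:; next v becomes 10; next at j=1:; next v becomes 11; next at j=2:; next v becomes 13; next at i=2:; next v becomes 16; next at j=0:; next v becomes 18; next at j=1:; next v becomes 20; next at j=2:; next v becomes 22; next final value -44. price_opt: t becomes 3; next u becomes 0; next (!(!(((6 - u) + (u * x)) == min(1, -2)))) evaluates to false; next x becomes 0; next (max((z * z), (y * 9)) == max(x, y)) evaluates to false; next x becomes 0; next v becomes 0; next at k=0:; next v becomes 3; next at j=0:; next v becomes 3; next at j=1:; next v becomes 4; next at j=2:; next v becomes 6; next at k=1:; next v becomes 9; next at j=0:; next v becomes 10; next at j=1:; next v becomes 11; next at j=2:; next v becomes 13; next at k=2:; next v becomes 16; next at j=0:; next v becomes 18; next at j=1:; next v becomes 20; next at j=2:; next v becomes 22; next final value -44. Both give -44.
Sweeping the whole domain (210 inputs) finds no disagreement.
verdict: equivalent


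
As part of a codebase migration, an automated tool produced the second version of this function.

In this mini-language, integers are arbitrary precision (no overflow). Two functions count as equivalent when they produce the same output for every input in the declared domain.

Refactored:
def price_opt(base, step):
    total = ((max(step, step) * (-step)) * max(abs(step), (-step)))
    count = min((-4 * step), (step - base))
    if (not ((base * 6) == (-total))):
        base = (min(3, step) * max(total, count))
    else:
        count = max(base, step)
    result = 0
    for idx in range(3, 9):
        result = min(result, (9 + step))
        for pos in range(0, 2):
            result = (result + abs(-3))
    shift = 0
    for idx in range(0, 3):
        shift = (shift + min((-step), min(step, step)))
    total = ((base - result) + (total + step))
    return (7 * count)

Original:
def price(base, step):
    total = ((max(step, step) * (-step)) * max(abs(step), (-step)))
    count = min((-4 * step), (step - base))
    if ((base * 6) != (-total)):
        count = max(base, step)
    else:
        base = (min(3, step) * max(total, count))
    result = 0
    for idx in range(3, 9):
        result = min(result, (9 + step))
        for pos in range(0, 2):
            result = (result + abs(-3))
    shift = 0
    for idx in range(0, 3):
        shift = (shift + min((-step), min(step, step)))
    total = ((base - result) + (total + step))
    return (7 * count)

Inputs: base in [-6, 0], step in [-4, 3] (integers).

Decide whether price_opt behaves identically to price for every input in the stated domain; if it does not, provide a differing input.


Try base=-6, step=-4.
price: total = -64; count = 2; ((base * 6) != (-total)) -> true; count = -4; result = 0; [idx=3]; result = 0; [pos=0]; result = 3; [pos=1]; result = 6; [idx=4]; result = 5; [pos=0]; result = 8; [pos=1]; result = 11; [idx=5]; result = 5; [pos=0]; result = 8; [pos=1]; result = 11; [idx=6]; result = 5; [pos=0]; result = 8; [pos=1]; result = 11; [idx=7]; result = 5; [pos=0]; result = 8; [pos=1]; result = 11; [idx=8]; result = 5; [pos=0]; result = 8; [pos=1]; result = 11; shift = 0; [idx=0]; shift = -4; [idx=1]; shift = -8; [idx=2]; shift = -12; total = -85; return -28
price_opt: total = -64; count = 2; (not ((base * 6) == (-total))) -> true; base = -8; result = 0; [idx=3]; result = 0; [pos=0]; result = 3; [pos=1]; result = 6; [idx=4]; result = 5; [pos=0]; result = 8; [pos=1]; result = 11; [idx=5]; result = 5; [pos=0]; result = 8; [pos=1]; result = 11; [idx=6]; result = 5; [pos=0]; result = 8; [pos=1]; result = 11; [idx=7]; result = 5; [pos=0]; result = 8; [pos=1]; result = 11; [idx=8]; result = 5; [pos=0]; result = 8; [pos=1]; result = 11; shift = 0; [idx=0]; shift = -4; [idx=1]; shift = -8; [idx=2]; shift = -12; total = -87; return 14
-28 and 14 differ, so these are not the same function on this domain.
verdict: not equivalent; witness: base=-6, step=-4


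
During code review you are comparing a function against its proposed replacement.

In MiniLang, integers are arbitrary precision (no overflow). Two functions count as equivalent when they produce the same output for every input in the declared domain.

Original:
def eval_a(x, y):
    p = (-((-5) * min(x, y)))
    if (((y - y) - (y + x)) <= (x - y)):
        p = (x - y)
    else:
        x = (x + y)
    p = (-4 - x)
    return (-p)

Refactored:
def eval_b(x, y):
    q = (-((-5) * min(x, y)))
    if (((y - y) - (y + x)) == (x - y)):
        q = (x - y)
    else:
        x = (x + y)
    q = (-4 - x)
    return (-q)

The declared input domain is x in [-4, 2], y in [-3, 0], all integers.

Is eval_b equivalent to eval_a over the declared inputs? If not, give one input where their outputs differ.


Evaluate both at x=1, y=-3.
eval_a: p := -15 | (((y - y) - (y + x)) <= (x - y)): true | p := 4 | p := -5 | result 5
eval_b: q := -15 | (((y - y) - (y + x)) == (x - y)): false | x := -2 | q := -2 | result 2
5 and 2 differ, so these are not the same function on this domain.
verdict: not equivalent; witness: x=1, y=-3


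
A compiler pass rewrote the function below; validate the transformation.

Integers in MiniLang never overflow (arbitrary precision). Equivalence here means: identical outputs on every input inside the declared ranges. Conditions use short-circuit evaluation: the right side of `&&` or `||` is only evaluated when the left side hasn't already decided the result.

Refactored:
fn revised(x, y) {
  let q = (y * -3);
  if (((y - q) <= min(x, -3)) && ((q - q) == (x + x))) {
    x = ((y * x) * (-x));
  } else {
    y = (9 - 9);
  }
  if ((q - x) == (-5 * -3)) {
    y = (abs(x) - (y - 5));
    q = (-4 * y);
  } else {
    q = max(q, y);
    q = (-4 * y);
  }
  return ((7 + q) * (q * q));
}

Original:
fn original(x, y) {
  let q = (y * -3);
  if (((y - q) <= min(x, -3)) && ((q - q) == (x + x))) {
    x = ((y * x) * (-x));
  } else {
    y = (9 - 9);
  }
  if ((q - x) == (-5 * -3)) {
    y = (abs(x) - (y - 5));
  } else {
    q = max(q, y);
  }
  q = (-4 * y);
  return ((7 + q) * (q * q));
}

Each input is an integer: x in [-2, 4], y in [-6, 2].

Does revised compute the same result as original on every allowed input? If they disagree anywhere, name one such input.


Reading the diff, among the changes: arithmetic usage differs, constant usage differs, statement counts differ.
Tracing x=3, y=-3: original: q=9, then (((y - q) <= min(x, -3)) && ((q - q) == (x + x))) is false, then y=0, then ((q - x) == (-5 * -3)) is false, then q=9, then q=0, then returns 0 | revised: q=9, then (((y - q) <= min(x, -3)) && ((q - q) == (x + x))) is false, then y=0, then ((q - x) == (-5 * -3)) is false, then q=9, then q=0, then returns 0 — matching result 0.
Sweeping the whole domain (63 inputs) finds no disagreement.
verdict: equivalent


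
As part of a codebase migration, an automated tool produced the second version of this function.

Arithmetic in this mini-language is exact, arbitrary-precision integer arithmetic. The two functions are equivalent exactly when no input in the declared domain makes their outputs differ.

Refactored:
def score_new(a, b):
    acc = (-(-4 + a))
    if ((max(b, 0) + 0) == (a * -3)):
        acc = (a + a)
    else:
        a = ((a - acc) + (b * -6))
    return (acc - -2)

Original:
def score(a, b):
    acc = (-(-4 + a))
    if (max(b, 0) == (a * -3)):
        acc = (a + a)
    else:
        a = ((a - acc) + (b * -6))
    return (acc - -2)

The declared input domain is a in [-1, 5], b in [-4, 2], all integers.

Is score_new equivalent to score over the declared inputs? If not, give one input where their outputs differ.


Equivalent — the differences include arithmetic usage differs; also constant usage differs, yet no declared input distinguishes the two.
Spot check at a=0, b=0 — score: acc := 4 | (max(b, 0) == (a * -3)): true | acc := 0 | result 2. score_new: acc := 4 | ((max(b, 0) + 0) == (a * -3)): true | acc := 0 | result 2. Both give 2.
Every one of the 49 inputs gives matching results.
verdict: equivalent
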